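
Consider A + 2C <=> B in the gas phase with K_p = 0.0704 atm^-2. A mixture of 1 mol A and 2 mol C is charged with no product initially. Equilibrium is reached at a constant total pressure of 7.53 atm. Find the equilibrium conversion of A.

X = 0.500

Let X = conversion of A (basis 1 mol A); extent of reaction ξ = X.
Mole table: n_A = 1 − X; n_C = 2 − 2X; n_B = X.
Total moles n_T = 3 − 2X.
Mole fractions y_i = n_i/n_T; K_p = p_B / (p_A p_C^2) with p_i = y_i·P.
Equating to 0.0704 atm^-2 and solving on 0 < X < 1: X = 0.500.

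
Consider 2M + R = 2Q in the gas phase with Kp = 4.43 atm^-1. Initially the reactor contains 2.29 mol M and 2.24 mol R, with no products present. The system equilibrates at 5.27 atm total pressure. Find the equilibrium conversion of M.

Basis: 2.29 mol M initially; let X = conversion of M. Extent ξ = 1.15X.
Mole table: n_M = 2.29 − 2.29X; n_R = 2.24 − 1.15X; n_Q = 2.29X.
Summing: n_T = 4.53 − 1.15X.
y_i = n_i/n_T, p_i = y_i·P. Kp = p_Q^2 / (p_M^2 p_R).
Setting this equal to 4.43 atm^-1 and taking the physical root (0 < X < 1) gives X = 0.748.

X = 0.748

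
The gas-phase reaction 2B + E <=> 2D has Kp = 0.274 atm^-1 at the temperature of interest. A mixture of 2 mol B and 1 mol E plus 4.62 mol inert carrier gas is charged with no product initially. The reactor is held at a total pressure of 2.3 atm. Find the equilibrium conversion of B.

X = 0.206

Basis: 2 mol B initially; let X = conversion of B. Extent ξ = X.
Species balance: n_B = 2 − 2X; n_E = 1 − X; n_D = 2X; n_I = 4.62 (inert).
n_T = Σnᵢ = 7.62 − X.
Mole fractions y_i = n_i/n_T; Kp = p_D^2 / (p_B^2 p_E) with p_i = y_i·P.
Equating to 0.274 atm^-1 and solving on 0 < X < 1: X = 0.206.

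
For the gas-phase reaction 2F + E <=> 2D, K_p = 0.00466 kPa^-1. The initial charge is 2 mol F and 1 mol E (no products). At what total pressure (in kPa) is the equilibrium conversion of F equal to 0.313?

Let X = conversion of F (basis 2 mol F); extent of reaction ξ = X.
Moles: n_F = 2 − 2X; n_E = 1 − X; n_D = 2X.
Summing: n_T = 3 − X.
K_p = p_D^2 / (p_F^2 p_E) with p_i = (n_i/n_T)·P.
At X = 0.313: the mole-fraction product g(X) = Π y_i^ν_i = 0.8119. Since K_p = g(X)·P^{-1}, P = (g/K_p)^(1/1) = (0.8119/0.00466)^(1/1) = 174 kPa.

P = 174 kPa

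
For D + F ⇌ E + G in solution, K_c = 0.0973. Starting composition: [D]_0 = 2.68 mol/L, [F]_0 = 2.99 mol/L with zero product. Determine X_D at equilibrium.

Let X = conversion of D; extent ξ = 2.68·X mol/L.
Concentrations: [D] = 2.68 − 2.68X; [F] = 2.99 − 2.68X; [E] = 2.68X; [G] = 2.68X.
K_c = [E] [G] / ([D] [F]).
Solving K_c = 0.0973 for X ∈ (0,1): X = 0.251.

X = 0.251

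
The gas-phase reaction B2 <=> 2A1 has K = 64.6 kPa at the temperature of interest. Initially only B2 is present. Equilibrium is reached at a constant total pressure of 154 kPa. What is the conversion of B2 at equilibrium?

X = 0.308

Take 1 mol B2 as basis and let X be its fractional conversion, so ξ = X.
Moles: n_B2 = 1 − X; n_A1 = 2X.
Total moles n_T = 1 + X.
With p_i = (n_i/n_T)P, K = p_A1^2 / (p_B2).
Substituting and setting equal to 64.6 kPa gives a polynomial in X; the root in (0,1) is X = 0.308.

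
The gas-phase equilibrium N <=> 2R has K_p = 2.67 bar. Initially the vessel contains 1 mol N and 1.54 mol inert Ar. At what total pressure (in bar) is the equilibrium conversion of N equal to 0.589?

Basis: 1 mol N initially; let X = conversion of N. Extent ξ = X.
Moles: n_N = 1 − X; n_R = 2X; n_I = 1.54 (inert).
Summing: n_T = 2.54 + X.
K_p = p_R^2 / (p_N) with p_i = (n_i/n_T)·P.
At X = 0.589: the mole-fraction product g(X) = Π y_i^ν_i = 1.079. Since K_p = g(X)·P^{1}, P = (K_p/g)^(1/1) = (2.67/1.079)^(1/1) = 2.47 bar.

P = 2.47 bar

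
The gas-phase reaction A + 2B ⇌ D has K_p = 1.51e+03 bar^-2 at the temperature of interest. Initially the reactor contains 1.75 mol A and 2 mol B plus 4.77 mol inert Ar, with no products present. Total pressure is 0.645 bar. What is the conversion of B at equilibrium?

Basis: 2 mol B initially; let X = conversion of B. Extent ξ = X.
Species balance: n_A = 1.75 − X; n_B = 2 − 2X; n_D = X; n_I = 4.77 (inert).
Total moles n_T = 8.52 − 2X.
With p_i = (n_i/n_T)P, K_p = p_D / (p_A p_B^2).
Substituting and setting equal to 1.51e+03 bar^-2 gives a polynomial in X; the root in (0,1) is X = 0.866.

X = 0.866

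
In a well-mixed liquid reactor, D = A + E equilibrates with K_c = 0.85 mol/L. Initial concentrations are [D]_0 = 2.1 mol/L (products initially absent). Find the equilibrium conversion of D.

X = 0.465

Let X = conversion of D; extent ξ = 2.1·X mol/L.
Concentrations: [D] = 2.1 − 2.1X; [A] = 2.1X; [E] = 2.1X.
K_c = [A] [E] / ([D]).
Setting equal to 0.85 and solving for X on (0,1) gives X = 0.465.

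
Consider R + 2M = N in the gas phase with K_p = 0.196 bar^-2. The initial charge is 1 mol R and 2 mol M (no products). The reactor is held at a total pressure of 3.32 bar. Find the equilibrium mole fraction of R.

Take 1 mol R as basis and let X be its fractional conversion, so ξ = X.
Species balance: n_R = 1 − X; n_M = 2 − 2X; n_N = X.
Summing: n_T = 3 − 2X.
Mole fractions y_i = n_i/n_T; K_p = p_N / (p_R p_M^2) with p_i = y_i·P.
Setting this equal to 0.196 bar^-2 and taking the physical root (0 < X < 1) gives X = 0.394.
Then n_R = 0.606, n_T = 2.21, so y_R = 0.274.

y_R = 0.274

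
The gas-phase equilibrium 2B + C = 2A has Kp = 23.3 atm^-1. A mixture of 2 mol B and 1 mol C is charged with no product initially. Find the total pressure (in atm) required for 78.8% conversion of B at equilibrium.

P = 6.19 atm

Take 2 mol B as basis and let X be its fractional conversion, so ξ = X.
Mole table: n_B = 2 − 2X; n_C = 1 − X; n_A = 2X.
Total moles n_T = 3 − X.
Kp = p_A^2 / (p_B^2 p_C) with p_i = (n_i/n_T)·P.
At X = 0.788: the mole-fraction product g(X) = Π y_i^ν_i = 144.2. Since Kp = g(X)·P^{-1}, P = (g/Kp)^(1/1) = (144.2/23.3)^(1/1) = 6.19 atm.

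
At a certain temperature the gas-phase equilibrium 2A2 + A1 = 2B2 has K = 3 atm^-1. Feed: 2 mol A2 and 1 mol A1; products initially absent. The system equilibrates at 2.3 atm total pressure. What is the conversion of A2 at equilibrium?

X = 0.533

Basis: 2 mol A2 initially; let X = conversion of A2. Extent ξ = X.
Species balance: n_A2 = 2 − 2X; n_A1 = 1 − X; n_B2 = 2X.
Summing: n_T = 3 − X.
With p_i = (n_i/n_T)P, K = p_B2^2 / (p_A2^2 p_A1).
Setting this equal to 3 atm^-1 and taking the physical root (0 < X < 1) gives X = 0.533.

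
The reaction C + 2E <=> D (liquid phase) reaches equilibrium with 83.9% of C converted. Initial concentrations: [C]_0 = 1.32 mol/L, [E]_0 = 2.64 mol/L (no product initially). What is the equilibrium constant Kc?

Kc = 28.8 (mol/L)^-2

Let X = conversion of C.
Concentrations: [C] = 1.32 − 1.32X; [E] = 2.64 − 2.64X; [D] = 1.32X.
At X = 0.839: [C] = 0.213, [E] = 0.425, [D] = 1.11.
Kc = [D] / ([C] [E]^2) = 28.8 (mol/L)^-2.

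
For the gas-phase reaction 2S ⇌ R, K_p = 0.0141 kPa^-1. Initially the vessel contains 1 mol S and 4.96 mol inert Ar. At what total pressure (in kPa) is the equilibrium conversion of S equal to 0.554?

Basis: 1 mol S initially; let X = conversion of S. Extent ξ = 0.5X.
At extent ξ: n_S = 1 − X; n_R = 0.5X; n_I = 4.96 (inert).
Summing: n_T = 5.96 − 0.5X.
K_p = p_R / (p_S^2) with p_i = (n_i/n_T)·P.
At X = 0.554: the mole-fraction product g(X) = Π y_i^ν_i = 7.914. Since K_p = g(X)·P^{-1}, P = (g/K_p)^(1/1) = (7.914/0.0141)^(1/1) = 561 kPa.

P = 561 kPa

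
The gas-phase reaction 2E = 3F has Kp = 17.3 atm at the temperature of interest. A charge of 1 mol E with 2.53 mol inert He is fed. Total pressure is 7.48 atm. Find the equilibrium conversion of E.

Let X = conversion of E (basis 1 mol E); extent of reaction ξ = 0.5X.
Moles: n_E = 1 − X; n_F = 1.5X; n_I = 2.53 (inert).
Summing: n_T = 3.53 + 0.5X.
With p_i = (n_i/n_T)P, Kp = p_F^3 / (p_E^2).
Equating to 17.3 atm and solving on 0 < X < 1: X = 0.666.

X = 0.666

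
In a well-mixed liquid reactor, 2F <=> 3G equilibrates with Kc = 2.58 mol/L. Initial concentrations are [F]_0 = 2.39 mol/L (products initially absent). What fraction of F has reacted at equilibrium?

Let X = conversion of F; extent ξ = 2.39X/2 mol/L.
Concentrations: [F] = 2.39 − 2.39X; [G] = 3.58X.
Kc = [G]^3 / ([F]^2).
This equals 2.58 at X = 0.456 (the root in 0 < X < 1).

X = 0.456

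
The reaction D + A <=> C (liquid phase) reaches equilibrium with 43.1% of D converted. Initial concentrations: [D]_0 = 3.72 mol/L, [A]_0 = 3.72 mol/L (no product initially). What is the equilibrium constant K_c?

Let X = conversion of D.
Concentrations: [D] = 3.72 − 3.72X; [A] = 3.72 − 3.72X; [C] = 3.72X.
At X = 0.431: [D] = 2.12, [A] = 2.12, [C] = 1.6.
K_c = [C] / ([D] [A]) = 0.358 L/mol.

K_c = 0.358 L/mol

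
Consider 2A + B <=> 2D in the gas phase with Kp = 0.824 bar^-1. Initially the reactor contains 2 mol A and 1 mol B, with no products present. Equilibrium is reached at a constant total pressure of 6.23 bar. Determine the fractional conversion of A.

Let X = conversion of A (basis 2 mol A); extent of reaction ξ = X.
Species balance: n_A = 2 − 2X; n_B = 1 − X; n_D = 2X.
n_T = Σnᵢ = 3 − X.
y_i = n_i/n_T, p_i = y_i·P. Kp = p_D^2 / (p_A^2 p_B).
Setting this equal to 0.824 bar^-1 and taking the physical root (0 < X < 1) gives X = 0.503.

X = 0.503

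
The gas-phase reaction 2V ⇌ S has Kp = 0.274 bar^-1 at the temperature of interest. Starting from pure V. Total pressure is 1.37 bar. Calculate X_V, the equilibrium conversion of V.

X = 0.368

Let X = conversion of V (basis 1 mol V); extent of reaction ξ = 0.5X.
At extent ξ: n_V = 1 − X; n_S = 0.5X.
Total moles n_T = 1 − 0.5X.
y_i = n_i/n_T, p_i = y_i·P. Kp = p_S / (p_V^2).
Substituting and setting equal to 0.274 bar^-1 gives a polynomial in X; the root in (0,1) is X = 0.368.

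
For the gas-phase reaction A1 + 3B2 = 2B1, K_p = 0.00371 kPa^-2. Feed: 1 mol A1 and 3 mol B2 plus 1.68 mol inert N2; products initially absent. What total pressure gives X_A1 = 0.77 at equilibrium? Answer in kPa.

P = 381 kPa

Take 1 mol A1 as basis and let X be its fractional conversion, so ξ = X.
At extent ξ: n_A1 = 1 − X; n_B2 = 3 − 3X; n_B1 = 2X; n_I = 1.68 (inert).
Summing: n_T = 5.68 − 2X.
K_p = p_B1^2 / (p_A1 p_B2^3) with p_i = (n_i/n_T)·P.
At X = 0.77: the mole-fraction product g(X) = Π y_i^ν_i = 538. Since K_p = g(X)·P^{-2}, P = (g/K_p)^(1/2) = (538/0.00371)^(1/2) = 381 kPa.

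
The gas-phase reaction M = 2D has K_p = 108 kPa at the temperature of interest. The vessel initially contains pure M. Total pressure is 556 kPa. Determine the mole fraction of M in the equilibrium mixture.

Take 1 mol M as basis and let X be its fractional conversion, so ξ = X.
Moles: n_M = 1 − X; n_D = 2X.
Total moles n_T = 1 + X.
With p_i = (n_i/n_T)P, K_p = p_D^2 / (p_M).
This yields a degree-2 equation in X; solving on (0,1), X = 0.215.
Then n_M = 0.785, n_T = 1.22, so y_M = 0.646.

y_M = 0.646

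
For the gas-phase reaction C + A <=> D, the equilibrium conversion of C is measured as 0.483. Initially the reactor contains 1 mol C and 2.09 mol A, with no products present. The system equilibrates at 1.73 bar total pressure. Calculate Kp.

Take 1 mol C as basis and let X be its fractional conversion, so ξ = X.
At extent ξ: n_C = 1 − X; n_A = 2.09 − X; n_D = X.
Summing: n_T = 3.09 − X.
At X = 0.483: n_C = 0.517, n_A = 1.61, n_D = 0.483, n_T = 2.61.
p_i = (n_i/n_T)·P. Kp = p_D / (p_C p_A) = 0.876 bar^-1.

Kp = 0.876 bar^-1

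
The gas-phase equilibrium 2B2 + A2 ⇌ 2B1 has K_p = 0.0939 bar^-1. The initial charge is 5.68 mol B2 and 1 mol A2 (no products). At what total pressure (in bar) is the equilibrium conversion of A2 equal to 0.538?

Basis: 1 mol A2 initially; let X = conversion of A2. Extent ξ = X.
Mole table: n_B2 = 5.68 − 2X; n_A2 = 1 − X; n_B1 = 2X.
Total moles n_T = 6.68 − X.
K_p = p_B1^2 / (p_B2^2 p_A2) with p_i = (n_i/n_T)·P.
At X = 0.538: the mole-fraction product g(X) = Π y_i^ν_i = 0.7261. Since K_p = g(X)·P^{-1}, P = (g/K_p)^(1/1) = (0.7261/0.0939)^(1/1) = 7.73 bar.

P = 7.73 bar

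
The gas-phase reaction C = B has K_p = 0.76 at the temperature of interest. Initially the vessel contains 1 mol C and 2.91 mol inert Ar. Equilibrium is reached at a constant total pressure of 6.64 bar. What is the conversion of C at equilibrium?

X = 0.432

Basis: 1 mol C initially; let X = conversion of C. Extent ξ = X.
Species balance: n_C = 1 − X; n_B = X; n_I = 2.91 (inert).
n_T stays at 3.91 (no change in mole number).
With p_i = (n_i/n_T)P, K_p = p_B / (p_C).
This yields a degree-1 equation in X; solving on (0,1), X = 0.432.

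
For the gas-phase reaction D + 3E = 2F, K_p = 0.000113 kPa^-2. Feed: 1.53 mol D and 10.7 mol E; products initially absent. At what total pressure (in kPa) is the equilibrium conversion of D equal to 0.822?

Let X = conversion of D (basis 1.53 mol D); extent of reaction ξ = 1.53X.
At extent ξ: n_D = 1.53 − 1.53X; n_E = 10.7 − 4.59X; n_F = 3.06X.
n_T = Σnᵢ = 12.2 − 3.06X.
K_p = p_F^2 / (p_D p_E^3) with p_i = (n_i/n_T)·P.
At X = 0.822: the mole-fraction product g(X) = Π y_i^ν_i = 6.596. Since K_p = g(X)·P^{-2}, P = (g/K_p)^(1/2) = (6.596/0.000113)^(1/2) = 242 kPa.

P = 242 kPa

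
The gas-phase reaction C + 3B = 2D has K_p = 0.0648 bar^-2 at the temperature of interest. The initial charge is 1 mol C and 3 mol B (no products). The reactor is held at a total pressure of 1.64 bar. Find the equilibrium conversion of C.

X = 0.195

Take 1 mol C as basis and let X be its fractional conversion, so ξ = X.
Mole table: n_C = 1 − X; n_B = 3 − 3X; n_D = 2X.
Summing: n_T = 4 − 2X.
y_i = n_i/n_T, p_i = y_i·P. K_p = p_D^2 / (p_C p_B^3).
Setting this equal to 0.0648 bar^-2 and taking the physical root (0 < X < 1) gives X = 0.195.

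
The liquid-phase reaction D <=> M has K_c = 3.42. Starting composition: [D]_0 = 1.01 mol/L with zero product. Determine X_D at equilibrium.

Let X = conversion of D; extent ξ = 1.01·X mol/L.
Concentrations: [D] = 1.01 − 1.01X; [M] = 1.01X.
K_c = [M] / ([D]).
Setting equal to 3.42 and solving for X on (0,1) gives X = 0.774.

X = 0.774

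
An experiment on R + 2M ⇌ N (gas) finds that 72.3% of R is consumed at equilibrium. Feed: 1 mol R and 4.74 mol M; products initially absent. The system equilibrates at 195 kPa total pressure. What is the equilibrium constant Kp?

Kp = 0.000117 kPa^-2

Basis: 1 mol R initially; let X = conversion of R. Extent ξ = X.
At extent ξ: n_R = 1 − X; n_M = 4.74 − 2X; n_N = X.
Total moles n_T = 5.74 − 2X.
At X = 0.723: n_R = 0.277, n_M = 3.29, n_N = 0.723, n_T = 4.29.
p_i = (n_i/n_T)·P. Kp = p_N / (p_R p_M^2) = 0.000117 kPa^-2.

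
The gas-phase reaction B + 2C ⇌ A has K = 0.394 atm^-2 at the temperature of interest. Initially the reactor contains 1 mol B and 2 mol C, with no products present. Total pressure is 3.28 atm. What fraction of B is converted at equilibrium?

X = 0.510

Let X = conversion of B (basis 1 mol B); extent of reaction ξ = X.
At extent ξ: n_B = 1 − X; n_C = 2 − 2X; n_A = X.
n_T = Σnᵢ = 3 − 2X.
With p_i = (n_i/n_T)P, K = p_A / (p_B p_C^2).
Setting this equal to 0.394 atm^-2 and taking the physical root (0 < X < 1) gives X = 0.510.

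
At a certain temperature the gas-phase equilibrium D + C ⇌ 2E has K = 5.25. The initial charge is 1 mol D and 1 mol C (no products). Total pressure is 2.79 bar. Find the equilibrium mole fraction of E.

y_E = 0.534

Let X = conversion of D (basis 1 mol D); extent of reaction ξ = X.
At extent ξ: n_D = 1 − X; n_C = 1 − X; n_E = 2X.
n_T stays at 2 (no change in mole number).
With p_i = (n_i/n_T)P, K = p_E^2 / (p_D p_C).
Substituting and setting equal to 5.25 gives a polynomial in X; the root in (0,1) is X = 0.534.
Then n_E = 1.07, n_T = 2, so y_E = 0.534.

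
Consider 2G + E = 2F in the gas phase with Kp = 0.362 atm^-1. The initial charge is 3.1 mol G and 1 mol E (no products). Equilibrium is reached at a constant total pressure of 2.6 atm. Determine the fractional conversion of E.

X = 0.429

Take 1 mol E as basis and let X be its fractional conversion, so ξ = X.
At extent ξ: n_G = 3.1 − 2X; n_E = 1 − X; n_F = 2X.
n_T = Σnᵢ = 4.1 − X.
With p_i = (n_i/n_T)P, Kp = p_F^2 / (p_G^2 p_E).
This yields a degree-3 equation in X; solving on (0,1), X = 0.429.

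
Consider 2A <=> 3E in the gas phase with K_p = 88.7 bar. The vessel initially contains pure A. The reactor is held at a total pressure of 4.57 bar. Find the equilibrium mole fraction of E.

Take 1 mol A as basis and let X be its fractional conversion, so ξ = 0.5X.
Moles: n_A = 1 − X; n_E = 1.5X.
n_T = Σnᵢ = 1 + 0.5X.
With p_i = (n_i/n_T)P, K_p = p_E^3 / (p_A^2).
Substituting and setting equal to 88.7 bar gives a polynomial in X; the root in (0,1) is X = 0.763.
Then n_E = 1.15, n_T = 1.38, so y_E = 0.829.

y_E = 0.829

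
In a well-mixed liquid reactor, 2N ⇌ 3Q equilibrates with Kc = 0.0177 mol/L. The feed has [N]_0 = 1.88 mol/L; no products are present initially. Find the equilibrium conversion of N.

X = 0.128

Let X = conversion of N; extent ξ = 1.88X/2 mol/L.
Concentrations: [N] = 1.88 − 1.88X; [Q] = 2.82X.
Kc = [Q]^3 / ([N]^2).
This equals 0.0177 at X = 0.128 (the root in 0 < X < 1).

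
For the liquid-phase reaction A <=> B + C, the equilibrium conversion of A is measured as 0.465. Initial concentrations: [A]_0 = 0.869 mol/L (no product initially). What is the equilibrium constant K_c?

K_c = 0.351 mol/L

Let X = conversion of A.
Concentrations: [A] = 0.869 − 0.869X; [B] = 0.869X; [C] = 0.869X.
At X = 0.465: [A] = 0.465, [B] = 0.404, [C] = 0.404.
K_c = [B] [C] / ([A]) = 0.351 mol/L.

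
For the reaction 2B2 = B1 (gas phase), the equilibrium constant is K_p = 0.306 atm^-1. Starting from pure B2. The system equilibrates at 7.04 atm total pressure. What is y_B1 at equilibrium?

Take 1 mol B2 as basis and let X be its fractional conversion, so ξ = 0.5X.
Moles: n_B2 = 1 − X; n_B1 = 0.5X.
Total moles n_T = 1 − 0.5X.
y_i = n_i/n_T, p_i = y_i·P. K_p = p_B1 / (p_B2^2).
This yields a degree-2 equation in X; solving on (0,1), X = 0.678.
Then n_B1 = 0.339, n_T = 0.661, so y_B1 = 0.512.

y_B1 = 0.512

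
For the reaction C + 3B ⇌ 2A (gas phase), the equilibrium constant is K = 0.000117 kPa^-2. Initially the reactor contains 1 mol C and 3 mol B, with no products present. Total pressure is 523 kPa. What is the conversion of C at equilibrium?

Let X = conversion of C (basis 1 mol C); extent of reaction ξ = X.
Mole table: n_C = 1 − X; n_B = 3 − 3X; n_A = 2X.
n_T = Σnᵢ = 4 − 2X.
y_i = n_i/n_T, p_i = y_i·P. K = p_A^2 / (p_C p_B^3).
This yields a degree-4 equation in X; solving on (0,1), X = 0.654.

X = 0.654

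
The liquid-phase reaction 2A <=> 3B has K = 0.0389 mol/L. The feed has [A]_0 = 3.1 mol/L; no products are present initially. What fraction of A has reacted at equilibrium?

X = 0.140

Let X = conversion of A; extent ξ = 3.1X/2 mol/L.
Concentrations: [A] = 3.1 − 3.1X; [B] = 4.65X.
K = [B]^3 / ([A]^2).
This equals 0.0389 at X = 0.140 (the root in 0 < X < 1).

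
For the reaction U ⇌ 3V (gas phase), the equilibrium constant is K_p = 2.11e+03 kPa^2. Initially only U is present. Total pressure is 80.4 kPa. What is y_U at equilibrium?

y_U = 0.466

Let X = conversion of U (basis 1 mol U); extent of reaction ξ = X.
At extent ξ: n_U = 1 − X; n_V = 3X.
n_T = Σnᵢ = 1 + 2X.
With p_i = (n_i/n_T)P, K_p = p_V^3 / (p_U).
This yields a degree-3 equation in X; solving on (0,1), X = 0.276.
Then n_U = 0.724, n_T = 1.55, so y_U = 0.466.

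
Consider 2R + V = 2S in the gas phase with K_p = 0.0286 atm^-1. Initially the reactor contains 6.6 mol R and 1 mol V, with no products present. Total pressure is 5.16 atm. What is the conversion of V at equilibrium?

Let X = conversion of V (basis 1 mol V); extent of reaction ξ = X.
Mole table: n_R = 6.6 − 2X; n_V = 1 − X; n_S = 2X.
Total moles n_T = 7.6 − X.
y_i = n_i/n_T, p_i = y_i·P. K_p = p_S^2 / (p_R^2 p_V).
Equating to 0.0286 atm^-1 and solving on 0 < X < 1: X = 0.342.

X = 0.342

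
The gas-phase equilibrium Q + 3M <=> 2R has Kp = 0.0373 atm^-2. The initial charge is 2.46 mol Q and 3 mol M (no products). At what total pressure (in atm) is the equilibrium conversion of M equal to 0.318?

Basis: 3 mol M initially; let X = conversion of M. Extent ξ = X.
Species balance: n_Q = 2.46 − X; n_M = 3 − 3X; n_R = 2X.
Total moles n_T = 5.46 − 2X.
Kp = p_R^2 / (p_Q p_M^3) with p_i = (n_i/n_T)·P.
At X = 0.318: the mole-fraction product g(X) = Π y_i^ν_i = 0.5131. Since Kp = g(X)·P^{-2}, P = (g/Kp)^(1/2) = (0.5131/0.0373)^(1/2) = 3.71 atm.

P = 3.71 atm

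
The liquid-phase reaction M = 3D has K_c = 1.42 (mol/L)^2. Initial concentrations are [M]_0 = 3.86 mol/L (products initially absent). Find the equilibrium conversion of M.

X = 0.145

Let X = conversion of M; extent ξ = 3.86·X mol/L.
Concentrations: [M] = 3.86 − 3.86X; [D] = 11.6X.
K_c = [D]^3 / ([M]).
Solving K_c = 1.42 for X ∈ (0,1): X = 0.145.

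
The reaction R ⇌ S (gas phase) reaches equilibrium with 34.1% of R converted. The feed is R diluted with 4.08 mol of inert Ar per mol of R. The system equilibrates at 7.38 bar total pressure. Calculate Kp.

Kp = 0.517

Basis: 1 mol R initially; let X = conversion of R. Extent ξ = X.
At extent ξ: n_R = 1 − X; n_S = X; n_I = 4.08 (inert).
Total moles n_T = 5.08 (Δν = 0, constant).
At X = 0.341: n_R = 0.659, n_S = 0.341, n_T = 5.08.
p_i = (n_i/n_T)·P. Kp = p_S / (p_R) = 0.517.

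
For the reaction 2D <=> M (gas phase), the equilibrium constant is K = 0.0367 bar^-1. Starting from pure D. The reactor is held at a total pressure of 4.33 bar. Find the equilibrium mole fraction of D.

y_D = 0.878

Let X = conversion of D (basis 1 mol D); extent of reaction ξ = 0.5X.
Moles: n_D = 1 − X; n_M = 0.5X.
Total moles n_T = 1 − 0.5X.
Mole fractions y_i = n_i/n_T; K = p_M / (p_D^2) with p_i = y_i·P.
Substituting and setting equal to 0.0367 bar^-1 gives a polynomial in X; the root in (0,1) is X = 0.218.
Then n_D = 0.782, n_T = 0.891, so y_D = 0.878.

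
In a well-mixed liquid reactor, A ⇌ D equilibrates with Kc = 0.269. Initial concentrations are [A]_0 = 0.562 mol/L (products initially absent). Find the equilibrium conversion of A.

X = 0.212

Let X = conversion of A; extent ξ = 0.562·X mol/L.
Concentrations: [A] = 0.562 − 0.562X; [D] = 0.562X.
Kc = [D] / ([A]).
This equals 0.269 at X = 0.212 (the root in 0 < X < 1).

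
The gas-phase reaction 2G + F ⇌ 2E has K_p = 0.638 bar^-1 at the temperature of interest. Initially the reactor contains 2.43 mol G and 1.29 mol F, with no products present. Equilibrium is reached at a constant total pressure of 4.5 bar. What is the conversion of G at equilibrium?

X = 0.450

Take 2.43 mol G as basis and let X be its fractional conversion, so ξ = 1.22X.
Mole table: n_G = 2.43 − 2.43X; n_F = 1.29 − 1.22X; n_E = 2.43X.
Summing: n_T = 3.72 − 1.22X.
Mole fractions y_i = n_i/n_T; K_p = p_E^2 / (p_G^2 p_F) with p_i = y_i·P.
Setting this equal to 0.638 bar^-1 and taking the physical root (0 < X < 1) gives X = 0.450.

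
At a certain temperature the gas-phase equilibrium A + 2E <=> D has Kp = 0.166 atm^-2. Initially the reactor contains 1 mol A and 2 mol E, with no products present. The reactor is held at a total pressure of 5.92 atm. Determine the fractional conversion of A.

X = 0.560

Let X = conversion of A (basis 1 mol A); extent of reaction ξ = X.
Mole table: n_A = 1 − X; n_E = 2 − 2X; n_D = X.
n_T = Σnᵢ = 3 − 2X.
With p_i = (n_i/n_T)P, Kp = p_D / (p_A p_E^2).
Substituting and setting equal to 0.166 atm^-2 gives a polynomial in X; the root in (0,1) is X = 0.560.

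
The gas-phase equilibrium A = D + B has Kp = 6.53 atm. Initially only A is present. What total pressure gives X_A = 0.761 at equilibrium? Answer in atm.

Take 1 mol A as basis and let X be its fractional conversion, so ξ = X.
At extent ξ: n_A = 1 − X; n_D = X; n_B = X.
Total moles n_T = 1 + X.
Kp = p_D p_B / (p_A) with p_i = (n_i/n_T)·P.
At X = 0.761: the mole-fraction product g(X) = Π y_i^ν_i = 1.376. Since Kp = g(X)·P^{1}, P = (Kp/g)^(1/1) = (6.53/1.376)^(1/1) = 4.75 atm.

P = 4.75 atm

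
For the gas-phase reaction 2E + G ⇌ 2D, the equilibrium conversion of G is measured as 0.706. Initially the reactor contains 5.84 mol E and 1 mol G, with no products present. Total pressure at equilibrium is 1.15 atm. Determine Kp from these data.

Kp = 1.84 atm^-1

Take 1 mol G as basis and let X be its fractional conversion, so ξ = X.
Species balance: n_E = 5.84 − 2X; n_G = 1 − X; n_D = 2X.
Total moles n_T = 6.84 − X.
At X = 0.706: n_E = 4.43, n_G = 0.294, n_D = 1.41, n_T = 6.13.
p_i = (n_i/n_T)·P. Kp = p_D^2 / (p_E^2 p_G) = 1.84 atm^-1.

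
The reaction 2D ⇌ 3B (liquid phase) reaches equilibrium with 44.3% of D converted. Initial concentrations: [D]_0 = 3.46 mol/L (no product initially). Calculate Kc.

Kc = 3.27 mol/L

Let X = conversion of D.
Concentrations: [D] = 3.46 − 3.46X; [B] = 5.19X.
At X = 0.443: [D] = 1.93, [B] = 2.3.
Kc = [B]^3 / ([D]^2) = 3.27 mol/L.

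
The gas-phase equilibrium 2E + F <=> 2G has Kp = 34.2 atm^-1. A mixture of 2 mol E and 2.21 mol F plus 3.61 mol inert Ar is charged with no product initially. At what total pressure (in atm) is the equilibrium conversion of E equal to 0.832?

P = 3.64 atm

Let X = conversion of E (basis 2 mol E); extent of reaction ξ = X.
At extent ξ: n_E = 2 − 2X; n_F = 2.21 − X; n_G = 2X; n_I = 3.61 (inert).
Total moles n_T = 7.82 − X.
Kp = p_G^2 / (p_E^2 p_F) with p_i = (n_i/n_T)·P.
At X = 0.832: the mole-fraction product g(X) = Π y_i^ν_i = 124.4. Since Kp = g(X)·P^{-1}, P = (g/Kp)^(1/1) = (124.4/34.2)^(1/1) = 3.64 atm.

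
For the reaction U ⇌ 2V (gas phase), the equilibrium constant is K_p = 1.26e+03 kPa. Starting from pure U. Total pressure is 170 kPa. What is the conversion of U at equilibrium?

X = 0.806

Let X = conversion of U (basis 1 mol U); extent of reaction ξ = X.
At extent ξ: n_U = 1 − X; n_V = 2X.
n_T = Σnᵢ = 1 + X.
Mole fractions y_i = n_i/n_T; K_p = p_V^2 / (p_U) with p_i = y_i·P.
Setting this equal to 1.26e+03 kPa and taking the physical root (0 < X < 1) gives X = 0.806.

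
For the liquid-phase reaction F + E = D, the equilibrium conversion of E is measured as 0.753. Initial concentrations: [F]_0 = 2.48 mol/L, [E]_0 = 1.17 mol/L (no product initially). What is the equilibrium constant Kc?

Kc = 1.91 L/mol

Let X = conversion of E.
Concentrations: [F] = 2.48 − 1.17X; [E] = 1.17 − 1.17X; [D] = 1.17X.
At X = 0.753: [F] = 1.6, [E] = 0.289, [D] = 0.881.
Kc = [D] / ([F] [E]) = 1.91 L/mol.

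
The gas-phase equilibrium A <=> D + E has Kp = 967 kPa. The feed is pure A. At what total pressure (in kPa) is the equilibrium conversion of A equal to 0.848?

P = 378 kPa

Take 1 mol A as basis and let X be its fractional conversion, so ξ = X.
Species balance: n_A = 1 − X; n_D = X; n_E = X.
n_T = Σnᵢ = 1 + X.
Kp = p_D p_E / (p_A) with p_i = (n_i/n_T)·P.
At X = 0.848: the mole-fraction product g(X) = Π y_i^ν_i = 2.56. Since Kp = g(X)·P^{1}, P = (Kp/g)^(1/1) = (967/2.56)^(1/1) = 378 kPa.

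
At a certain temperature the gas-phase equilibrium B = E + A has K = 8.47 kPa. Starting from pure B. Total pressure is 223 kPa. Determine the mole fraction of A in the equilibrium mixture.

Take 1 mol B as basis and let X be its fractional conversion, so ξ = X.
At extent ξ: n_B = 1 − X; n_E = X; n_A = X.
Summing: n_T = 1 + X.
Mole fractions y_i = n_i/n_T; K = p_E p_A / (p_B) with p_i = y_i·P.
Equating to 8.47 kPa and solving on 0 < X < 1: X = 0.191.
Then n_A = 0.191, n_T = 1.19, so y_A = 0.161.

y_A = 0.161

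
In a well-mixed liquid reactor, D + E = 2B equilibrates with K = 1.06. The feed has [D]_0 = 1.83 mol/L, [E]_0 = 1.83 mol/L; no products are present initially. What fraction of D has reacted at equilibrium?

X = 0.340

Let X = conversion of D; extent ξ = 1.83·X mol/L.
Concentrations: [D] = 1.83 − 1.83X; [E] = 1.83 − 1.83X; [B] = 3.66X.
K = [B]^2 / ([D] [E]).
This equals 1.06 at X = 0.340 (the root in 0 < X < 1).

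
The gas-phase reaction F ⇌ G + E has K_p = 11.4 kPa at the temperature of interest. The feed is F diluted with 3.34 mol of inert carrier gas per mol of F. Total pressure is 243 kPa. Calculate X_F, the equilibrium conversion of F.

Take 1 mol F as basis and let X be its fractional conversion, so ξ = X.
Moles: n_F = 1 − X; n_G = X; n_E = X; n_I = 3.34 (inert).
Total moles n_T = 4.34 + X.
With p_i = (n_i/n_T)P, K_p = p_G p_E / (p_F).
Equating to 11.4 kPa and solving on 0 < X < 1: X = 0.372.

X = 0.372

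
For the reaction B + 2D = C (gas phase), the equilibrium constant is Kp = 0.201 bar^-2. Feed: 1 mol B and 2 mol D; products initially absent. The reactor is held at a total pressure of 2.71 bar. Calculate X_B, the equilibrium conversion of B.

Basis: 1 mol B initially; let X = conversion of B. Extent ξ = X.
Species balance: n_B = 1 − X; n_D = 2 − 2X; n_C = X.
Summing: n_T = 3 − 2X.
Mole fractions y_i = n_i/n_T; Kp = p_C / (p_B p_D^2) with p_i = y_i·P.
This yields a degree-3 equation in X; solving on (0,1), X = 0.327.

X = 0.327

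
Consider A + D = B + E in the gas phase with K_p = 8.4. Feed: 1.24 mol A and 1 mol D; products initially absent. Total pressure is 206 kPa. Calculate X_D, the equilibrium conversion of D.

Take 1 mol D as basis and let X be its fractional conversion, so ξ = X.
Moles: n_A = 1.24 − X; n_D = 1 − X; n_B = X; n_E = X.
Since Δν = 0, n_T = 2.24 throughout.
Mole fractions y_i = n_i/n_T; K_p = p_B p_E / (p_A p_D) with p_i = y_i·P.
Equating to 8.4 and solving on 0 < X < 1: X = 0.814.

X = 0.814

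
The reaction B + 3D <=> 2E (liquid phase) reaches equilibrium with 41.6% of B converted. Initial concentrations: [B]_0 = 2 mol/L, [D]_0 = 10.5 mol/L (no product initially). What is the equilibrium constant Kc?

Let X = conversion of B.
Concentrations: [B] = 2 − 2X; [D] = 10.5 − 6X; [E] = 4X.
At X = 0.416: [B] = 1.17, [D] = 8, [E] = 1.66.
Kc = [E]^2 / ([B] [D]^3) = 0.00462 (mol/L)^-2.

Kc = 0.00462 (mol/L)^-2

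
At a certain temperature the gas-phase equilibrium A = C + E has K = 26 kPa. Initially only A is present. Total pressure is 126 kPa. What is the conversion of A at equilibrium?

X = 0.414

Take 1 mol A as basis and let X be its fractional conversion, so ξ = X.
Mole table: n_A = 1 − X; n_C = X; n_E = X.
Summing: n_T = 1 + X.
Mole fractions y_i = n_i/n_T; K = p_C p_E / (p_A) with p_i = y_i·P.
This yields a degree-2 equation in X; solving on (0,1), X = 0.414.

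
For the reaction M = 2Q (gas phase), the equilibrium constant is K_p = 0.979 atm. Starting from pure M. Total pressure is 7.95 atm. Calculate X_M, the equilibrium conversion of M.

X = 0.173

Take 1 mol M as basis and let X be its fractional conversion, so ξ = X.
Moles: n_M = 1 − X; n_Q = 2X.
Summing: n_T = 1 + X.
y_i = n_i/n_T, p_i = y_i·P. K_p = p_Q^2 / (p_M).
Substituting and setting equal to 0.979 atm gives a polynomial in X; the root in (0,1) is X = 0.173.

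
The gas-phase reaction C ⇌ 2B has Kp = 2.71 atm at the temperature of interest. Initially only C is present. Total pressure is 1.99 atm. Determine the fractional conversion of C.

Let X = conversion of C (basis 1 mol C); extent of reaction ξ = X.
Moles: n_C = 1 − X; n_B = 2X.
Total moles n_T = 1 + X.
With p_i = (n_i/n_T)P, Kp = p_B^2 / (p_C).
Setting this equal to 2.71 atm and taking the physical root (0 < X < 1) gives X = 0.504.

X = 0.504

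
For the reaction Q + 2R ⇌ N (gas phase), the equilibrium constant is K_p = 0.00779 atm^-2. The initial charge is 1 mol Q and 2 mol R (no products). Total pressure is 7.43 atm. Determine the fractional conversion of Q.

Basis: 1 mol Q initially; let X = conversion of Q. Extent ξ = X.
Mole table: n_Q = 1 − X; n_R = 2 − 2X; n_N = X.
n_T = Σnᵢ = 3 − 2X.
With p_i = (n_i/n_T)P, K_p = p_N / (p_Q p_R^2).
Equating to 0.00779 atm^-2 and solving on 0 < X < 1: X = 0.146.

X = 0.146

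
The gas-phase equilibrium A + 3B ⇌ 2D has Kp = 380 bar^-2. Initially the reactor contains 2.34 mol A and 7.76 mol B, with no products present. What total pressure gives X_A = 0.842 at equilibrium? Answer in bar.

Let X = conversion of A (basis 2.34 mol A); extent of reaction ξ = 2.34X.
Moles: n_A = 2.34 − 2.34X; n_B = 7.76 − 7.02X; n_D = 4.68X.
Total moles n_T = 10.1 − 4.68X.
Kp = p_D^2 / (p_A p_B^3) with p_i = (n_i/n_T)·P.
At X = 0.842: the mole-fraction product g(X) = Π y_i^ν_i = 252. Since Kp = g(X)·P^{-2}, P = (g/Kp)^(1/2) = (252/380)^(1/2) = 0.814 bar.

P = 0.814 bar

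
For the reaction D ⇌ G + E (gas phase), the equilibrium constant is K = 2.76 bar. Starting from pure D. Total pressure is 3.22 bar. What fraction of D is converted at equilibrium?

Basis: 1 mol D initially; let X = conversion of D. Extent ξ = X.
Species balance: n_D = 1 − X; n_G = X; n_E = X.
n_T = Σnᵢ = 1 + X.
y_i = n_i/n_T, p_i = y_i·P. K = p_G p_E / (p_D).
Setting this equal to 2.76 bar and taking the physical root (0 < X < 1) gives X = 0.679.

X = 0.679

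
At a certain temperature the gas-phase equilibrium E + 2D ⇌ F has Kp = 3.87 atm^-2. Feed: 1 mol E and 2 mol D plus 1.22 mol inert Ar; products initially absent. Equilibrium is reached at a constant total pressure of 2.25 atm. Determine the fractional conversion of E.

Take 1 mol E as basis and let X be its fractional conversion, so ξ = X.
Moles: n_E = 1 − X; n_D = 2 − 2X; n_F = X; n_I = 1.22 (inert).
n_T = Σnᵢ = 4.22 − 2X.
Mole fractions y_i = n_i/n_T; Kp = p_F / (p_E p_D^2) with p_i = y_i·P.
Setting this equal to 3.87 atm^-2 and taking the physical root (0 < X < 1) gives X = 0.589.

X = 0.589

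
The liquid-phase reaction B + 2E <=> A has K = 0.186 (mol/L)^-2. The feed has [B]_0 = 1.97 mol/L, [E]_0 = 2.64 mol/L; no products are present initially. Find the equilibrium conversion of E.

X = 0.436

Let X = conversion of E; extent ξ = 2.64X/2 mol/L.
Concentrations: [B] = 1.97 − 1.32X; [E] = 2.64 − 2.64X; [A] = 1.32X.
K = [A] / ([B] [E]^2).
Setting equal to 0.186 and solving for X on (0,1) gives X = 0.436.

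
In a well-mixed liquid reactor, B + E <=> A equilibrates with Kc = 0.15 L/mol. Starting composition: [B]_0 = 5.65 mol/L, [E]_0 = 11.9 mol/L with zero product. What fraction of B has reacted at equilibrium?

Let X = conversion of B; extent ξ = 5.65·X mol/L.
Concentrations: [B] = 5.65 − 5.65X; [E] = 11.9 − 5.65X; [A] = 5.65X.
Kc = [A] / ([B] [E]).
Setting equal to 0.15 and solving for X on (0,1) gives X = 0.566.

X = 0.566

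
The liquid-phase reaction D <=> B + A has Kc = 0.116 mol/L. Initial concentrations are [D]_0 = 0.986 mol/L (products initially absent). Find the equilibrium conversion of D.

X = 0.289

Let X = conversion of D; extent ξ = 0.986·X mol/L.
Concentrations: [D] = 0.986 − 0.986X; [B] = 0.986X; [A] = 0.986X.
Kc = [B] [A] / ([D]).
Solving Kc = 0.116 for X ∈ (0,1): X = 0.289.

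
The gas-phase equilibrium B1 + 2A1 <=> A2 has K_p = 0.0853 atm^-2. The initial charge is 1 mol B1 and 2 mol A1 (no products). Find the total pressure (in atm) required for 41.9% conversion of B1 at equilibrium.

P = 5.41 atm

Basis: 1 mol B1 initially; let X = conversion of B1. Extent ξ = X.
Species balance: n_B1 = 1 − X; n_A1 = 2 − 2X; n_A2 = X.
Summing: n_T = 3 − 2X.
K_p = p_A2 / (p_B1 p_A1^2) with p_i = (n_i/n_T)·P.
At X = 0.419: the mole-fraction product g(X) = Π y_i^ν_i = 2.497. Since K_p = g(X)·P^{-2}, P = (g/K_p)^(1/2) = (2.497/0.0853)^(1/2) = 5.41 atm.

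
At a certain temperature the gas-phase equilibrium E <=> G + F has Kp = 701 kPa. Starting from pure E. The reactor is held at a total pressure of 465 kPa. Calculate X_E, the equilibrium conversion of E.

X = 0.775

Basis: 1 mol E initially; let X = conversion of E. Extent ξ = X.
Species balance: n_E = 1 − X; n_G = X; n_F = X.
Summing: n_T = 1 + X.
y_i = n_i/n_T, p_i = y_i·P. Kp = p_G p_F / (p_E).
This yields a degree-2 equation in X; solving on (0,1), X = 0.775.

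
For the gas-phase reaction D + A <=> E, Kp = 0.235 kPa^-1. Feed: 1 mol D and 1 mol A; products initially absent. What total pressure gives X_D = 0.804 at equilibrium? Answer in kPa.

P = 107 kPa

Take 1 mol D as basis and let X be its fractional conversion, so ξ = X.
At extent ξ: n_D = 1 − X; n_A = 1 − X; n_E = X.
Summing: n_T = 2 − X.
Kp = p_E / (p_D p_A) with p_i = (n_i/n_T)·P.
At X = 0.804: the mole-fraction product g(X) = Π y_i^ν_i = 25.03. Since Kp = g(X)·P^{-1}, P = (g/Kp)^(1/1) = (25.03/0.235)^(1/1) = 107 kPa.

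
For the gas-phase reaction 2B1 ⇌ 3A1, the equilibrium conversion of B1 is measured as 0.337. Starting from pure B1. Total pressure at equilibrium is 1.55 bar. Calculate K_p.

K_p = 0.39 bar

Basis: 1 mol B1 initially; let X = conversion of B1. Extent ξ = 0.5X.
Mole table: n_B1 = 1 − X; n_A1 = 1.5X.
Summing: n_T = 1 + 0.5X.
At X = 0.337: n_B1 = 0.663, n_A1 = 0.506, n_T = 1.17.
p_i = (n_i/n_T)·P. K_p = p_A1^3 / (p_B1^2) = 0.39 bar.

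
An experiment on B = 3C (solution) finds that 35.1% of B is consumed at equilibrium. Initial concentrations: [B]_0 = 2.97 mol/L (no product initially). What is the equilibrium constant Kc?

Let X = conversion of B.
Concentrations: [B] = 2.97 − 2.97X; [C] = 8.91X.
At X = 0.351: [B] = 1.93, [C] = 3.13.
Kc = [C]^3 / ([B]) = 15.9 (mol/L)^2.

Kc = 15.9 (mol/L)^2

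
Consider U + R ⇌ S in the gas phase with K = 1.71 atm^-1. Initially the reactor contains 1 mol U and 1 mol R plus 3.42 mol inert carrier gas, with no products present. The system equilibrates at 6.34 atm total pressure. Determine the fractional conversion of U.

Let X = conversion of U (basis 1 mol U); extent of reaction ξ = X.
Species balance: n_U = 1 − X; n_R = 1 − X; n_S = X; n_I = 3.42 (inert).
n_T = Σnᵢ = 5.42 − X.
With p_i = (n_i/n_T)P, K = p_S / (p_U p_R).
Setting this equal to 1.71 atm^-1 and taking the physical root (0 < X < 1) gives X = 0.517.

X = 0.517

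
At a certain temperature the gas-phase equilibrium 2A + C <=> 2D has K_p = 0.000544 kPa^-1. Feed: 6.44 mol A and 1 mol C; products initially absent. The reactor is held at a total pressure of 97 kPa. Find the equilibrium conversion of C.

X = 0.225

Take 1 mol C as basis and let X be its fractional conversion, so ξ = X.
Mole table: n_A = 6.44 − 2X; n_C = 1 − X; n_D = 2X.
Total moles n_T = 7.44 − X.
y_i = n_i/n_T, p_i = y_i·P. K_p = p_D^2 / (p_A^2 p_C).
Setting this equal to 0.000544 kPa^-1 and taking the physical root (0 < X < 1) gives X = 0.225.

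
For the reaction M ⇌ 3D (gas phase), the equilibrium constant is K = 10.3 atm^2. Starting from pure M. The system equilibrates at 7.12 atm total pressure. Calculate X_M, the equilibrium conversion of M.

X = 0.231

Basis: 1 mol M initially; let X = conversion of M. Extent ξ = X.
Mole table: n_M = 1 − X; n_D = 3X.
n_T = Σnᵢ = 1 + 2X.
With p_i = (n_i/n_T)P, K = p_D^3 / (p_M).
Setting this equal to 10.3 atm^2 and taking the physical root (0 < X < 1) gives X = 0.231.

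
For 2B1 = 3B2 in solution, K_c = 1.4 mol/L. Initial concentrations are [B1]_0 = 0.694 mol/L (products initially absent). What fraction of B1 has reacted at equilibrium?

Let X = conversion of B1; extent ξ = 0.694X/2 mol/L.
Concentrations: [B1] = 0.694 − 0.694X; [B2] = 1.04X.
K_c = [B2]^3 / ([B1]^2).
Solving K_c = 1.4 for X ∈ (0,1): X = 0.518.

X = 0.518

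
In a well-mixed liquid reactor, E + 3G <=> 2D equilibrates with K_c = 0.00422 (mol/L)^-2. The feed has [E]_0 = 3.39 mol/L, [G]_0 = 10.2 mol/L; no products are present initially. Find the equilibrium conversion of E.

Let X = conversion of E; extent ξ = 3.39·X mol/L.
Concentrations: [E] = 3.39 − 3.39X; [G] = 10.2 − 10.2X; [D] = 6.78X.
K_c = [D]^2 / ([E] [G]^3).
Equating to 0.00422 (mol/L)^-2: the physical root is X = 0.290.

X = 0.290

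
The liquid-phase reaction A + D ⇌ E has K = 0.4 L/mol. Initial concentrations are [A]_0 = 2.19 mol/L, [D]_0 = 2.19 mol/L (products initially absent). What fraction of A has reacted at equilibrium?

Let X = conversion of A; extent ξ = 2.19·X mol/L.
Concentrations: [A] = 2.19 − 2.19X; [D] = 2.19 − 2.19X; [E] = 2.19X.
K = [E] / ([A] [D]).
Equating to 0.4 L/mol: the physical root is X = 0.359.

X = 0.359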